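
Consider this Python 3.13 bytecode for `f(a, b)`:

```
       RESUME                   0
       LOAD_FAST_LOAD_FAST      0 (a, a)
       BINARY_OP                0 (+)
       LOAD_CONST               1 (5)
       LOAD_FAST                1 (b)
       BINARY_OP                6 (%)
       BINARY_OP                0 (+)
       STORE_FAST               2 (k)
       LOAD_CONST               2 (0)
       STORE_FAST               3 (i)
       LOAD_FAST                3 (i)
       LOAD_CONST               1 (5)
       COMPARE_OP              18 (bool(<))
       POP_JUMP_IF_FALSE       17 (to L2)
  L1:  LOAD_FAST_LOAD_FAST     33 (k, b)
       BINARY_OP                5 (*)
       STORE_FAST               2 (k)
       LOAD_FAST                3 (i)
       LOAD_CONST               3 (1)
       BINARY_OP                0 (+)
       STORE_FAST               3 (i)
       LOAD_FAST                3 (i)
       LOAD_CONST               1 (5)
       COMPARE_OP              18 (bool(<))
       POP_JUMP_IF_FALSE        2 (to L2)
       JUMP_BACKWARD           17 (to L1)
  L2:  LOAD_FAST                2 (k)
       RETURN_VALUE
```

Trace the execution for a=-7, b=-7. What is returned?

LOAD_FAST_LOAD_FAST a,a → push -7,-7
BINARY_OP + → -7 + -7 = -14
LOAD_CONST → push 5
LOAD_FAST b → push -7
BINARY_OP % → 5 % -7 = -2
BINARY_OP + → -14 + -2 = -16
STORE_FAST k → k=-16
LOAD_CONST → push 0
STORE_FAST i → i=0
LOAD_FAST i → push 0
LOAD_CONST → push 5
COMPARE_OP bool(<) → 0 vs 5 = True
POP_JUMP_IF_FALSE → pop True; no jump
LOAD_FAST_LOAD_FAST k,b → push -16,-7
BINARY_OP * → -16 * -7 = 112
STORE_FAST k → k=112
LOAD_FAST i → push 0
LOAD_CONST → push 1
BINARY_OP + → 0 + 1 = 1
STORE_FAST i → i=1
LOAD_FAST i → push 1
LOAD_CONST → push 5
COMPARE_OP bool(<) → 1 vs 5 = True
POP_JUMP_IF_FALSE → pop True; no jump
LOAD_FAST_LOAD_FAST k,b → push 112,-7
BINARY_OP * → 112 * -7 = -784
STORE_FAST k → k=-784
LOAD_FAST i → push 1
LOAD_CONST → push 1
BINARY_OP + → 1 + 1 = 2
STORE_FAST i → i=2
LOAD_FAST i → push 2
LOAD_CONST → push 5
COMPARE_OP bool(<) → 2 vs 5 = True
POP_JUMP_IF_FALSE → pop True; no jump
LOAD_FAST_LOAD_FAST k,b → push -784,-7
BINARY_OP * → -784 * -7 = 5488
STORE_FAST k → k=5488
LOAD_FAST i → push 2
LOAD_CONST → push 1
BINARY_OP + → 2 + 1 = 3
STORE_FAST i → i=3
LOAD_FAST i → push 3
LOAD_CONST → push 5
COMPARE_OP bool(<) → 3 vs 5 = True
POP_JUMP_IF_FALSE → pop True; no jump
LOAD_FAST_LOAD_FAST k,b → push 5488,-7
BINARY_OP * → 5488 * -7 = -38416
STORE_FAST k → k=-38416
LOAD_FAST i → push 3
LOAD_CONST → push 1
BINARY_OP + → 3 + 1 = 4
STORE_FAST i → i=4
LOAD_FAST i → push 4
LOAD_CONST → push 5
COMPARE_OP bool(<) → 4 vs 5 = True
POP_JUMP_IF_FALSE → pop True; no jump
LOAD_FAST_LOAD_FAST k,b → push -38416,-7
BINARY_OP * → -38416 * -7 = 268912
STORE_FAST k → k=268912
LOAD_FAST i → push 4
LOAD_CONST → push 1
BINARY_OP + → 4 + 1 = 5
STORE_FAST i → i=5
LOAD_FAST i → push 5
LOAD_CONST → push 5
COMPARE_OP bool(<) → 5 vs 5 = False
POP_JUMP_IF_FALSE → pop False; jump
LOAD_FAST k → push 268912
RETURN_VALUE → return 268912.

268912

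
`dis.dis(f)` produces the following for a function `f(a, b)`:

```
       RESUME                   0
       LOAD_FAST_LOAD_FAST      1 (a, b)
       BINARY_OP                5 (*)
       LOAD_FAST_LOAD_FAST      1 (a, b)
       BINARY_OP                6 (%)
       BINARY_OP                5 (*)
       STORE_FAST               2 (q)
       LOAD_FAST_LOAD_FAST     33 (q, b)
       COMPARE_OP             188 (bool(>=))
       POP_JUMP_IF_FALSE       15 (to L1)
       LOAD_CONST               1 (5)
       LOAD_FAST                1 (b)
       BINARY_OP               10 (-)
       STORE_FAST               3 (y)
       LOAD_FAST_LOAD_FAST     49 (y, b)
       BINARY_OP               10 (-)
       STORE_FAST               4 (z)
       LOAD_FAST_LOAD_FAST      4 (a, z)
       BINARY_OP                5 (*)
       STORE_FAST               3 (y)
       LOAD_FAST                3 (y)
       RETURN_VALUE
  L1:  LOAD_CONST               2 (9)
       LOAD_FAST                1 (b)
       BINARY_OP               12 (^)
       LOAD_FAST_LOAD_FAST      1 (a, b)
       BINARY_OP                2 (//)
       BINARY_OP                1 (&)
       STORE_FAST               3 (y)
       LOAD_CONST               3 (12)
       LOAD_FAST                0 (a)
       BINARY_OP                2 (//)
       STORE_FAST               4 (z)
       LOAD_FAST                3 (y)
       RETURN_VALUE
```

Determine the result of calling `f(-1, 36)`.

45

LOAD_FAST_LOAD_FAST a,b → push -1,36. Stack: [-1, 36]
BINARY_OP * → -1 * 36 = -36. Stack: [-36]
LOAD_FAST_LOAD_FAST a,b → push -1,36. Stack: [-36, -1, 36]
BINARY_OP % → -1 % 36 = 35. Stack: [-36, 35]
BINARY_OP * → -36 * 35 = -1260. Stack: [-1260]
STORE_FAST q → q=-1260. Stack: []
LOAD_FAST_LOAD_FAST q,b → push -1260,36. Stack: [-1260, 36]
COMPARE_OP bool(>=) → -1260 vs 36 = False. Stack: [False]
POP_JUMP_IF_FALSE → pop False; jump. Stack: []
LOAD_CONST → push 9. Stack: [9]
LOAD_FAST b → push 36. Stack: [9, 36]
BINARY_OP ^ → 9 ^ 36 = 45. Stack: [45]
LOAD_FAST_LOAD_FAST a,b → push -1,36. Stack: [45, -1, 36]
BINARY_OP // → -1 // 36 = -1. Stack: [45, -1]
BINARY_OP & → 45 & -1 = 45. Stack: [45]
STORE_FAST y → y=45. Stack: []
LOAD_CONST → push 12. Stack: [12]
LOAD_FAST a → push -1. Stack: [12, -1]
BINARY_OP // → 12 // -1 = -12. Stack: [-12]
STORE_FAST z → z=-12. Stack: []
LOAD_FAST y → push 45. Stack: [45]
RETURN_VALUE → return 45.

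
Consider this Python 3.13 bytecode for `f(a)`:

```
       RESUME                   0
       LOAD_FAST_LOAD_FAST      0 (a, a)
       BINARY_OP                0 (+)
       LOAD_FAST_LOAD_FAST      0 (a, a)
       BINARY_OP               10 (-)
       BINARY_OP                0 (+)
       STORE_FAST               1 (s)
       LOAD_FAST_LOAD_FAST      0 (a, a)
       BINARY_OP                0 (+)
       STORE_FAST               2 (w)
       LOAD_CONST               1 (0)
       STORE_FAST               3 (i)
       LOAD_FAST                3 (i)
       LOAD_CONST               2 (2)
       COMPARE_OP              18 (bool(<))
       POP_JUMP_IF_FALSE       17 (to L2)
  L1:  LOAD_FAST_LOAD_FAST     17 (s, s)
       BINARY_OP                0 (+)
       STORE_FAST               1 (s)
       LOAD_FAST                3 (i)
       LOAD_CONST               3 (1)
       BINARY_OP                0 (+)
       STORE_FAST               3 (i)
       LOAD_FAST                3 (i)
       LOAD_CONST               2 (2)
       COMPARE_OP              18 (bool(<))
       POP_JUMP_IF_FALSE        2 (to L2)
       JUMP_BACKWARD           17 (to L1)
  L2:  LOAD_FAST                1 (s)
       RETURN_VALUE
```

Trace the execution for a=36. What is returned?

288

LOAD_FAST_LOAD_FAST a,a → push 36,36. Stack: [36, 36]
BINARY_OP + → 36 + 36 = 72. Stack: [72]
LOAD_FAST_LOAD_FAST a,a → push 36,36. Stack: [72, 36, 36]
BINARY_OP - → 36 - 36 = 0. Stack: [72, 0]
BINARY_OP + → 72 + 0 = 72. Stack: [72]
STORE_FAST s → s=72. Stack: []
LOAD_FAST_LOAD_FAST a,a → push 36,36. Stack: [36, 36]
BINARY_OP + → 36 + 36 = 72. Stack: [72]
STORE_FAST w → w=72. Stack: []
LOAD_CONST → push 0. Stack: [0]
STORE_FAST i → i=0. Stack: []
LOAD_FAST i → push 0. Stack: [0]
LOAD_CONST → push 2. Stack: [0, 2]
COMPARE_OP bool(<) → 0 vs 2 = True. Stack: [True]
POP_JUMP_IF_FALSE → pop True; no jump. Stack: []
LOAD_FAST_LOAD_FAST s,s → push 72,72. Stack: [72, 72]
BINARY_OP + → 72 + 72 = 144. Stack: [144]
STORE_FAST s → s=144. Stack: []
LOAD_FAST i → push 0. Stack: [0]
LOAD_CONST → push 1. Stack: [0, 1]
BINARY_OP + → 0 + 1 = 1. Stack: [1]
STORE_FAST i → i=1. Stack: []
LOAD_FAST i → push 1. Stack: [1]
LOAD_CONST → push 2. Stack: [1, 2]
COMPARE_OP bool(<) → 1 vs 2 = True. Stack: [True]
POP_JUMP_IF_FALSE → pop True; no jump. Stack: []
LOAD_FAST_LOAD_FAST s,s → push 144,144. Stack: [144, 144]
BINARY_OP + → 144 + 144 = 288. Stack: [288]
STORE_FAST s → s=288. Stack: []
LOAD_FAST i → push 1. Stack: [1]
LOAD_CONST → push 1. Stack: [1, 1]
BINARY_OP + → 1 + 1 = 2. Stack: [2]
STORE_FAST i → i=2. Stack: []
LOAD_FAST i → push 2. Stack: [2]
LOAD_CONST → push 2. Stack: [2, 2]
COMPARE_OP bool(<) → 2 vs 2 = False. Stack: [False]
POP_JUMP_IF_FALSE → pop False; jump. Stack: []
LOAD_FAST s → push 288. Stack: [288]
RETURN_VALUE → return 288.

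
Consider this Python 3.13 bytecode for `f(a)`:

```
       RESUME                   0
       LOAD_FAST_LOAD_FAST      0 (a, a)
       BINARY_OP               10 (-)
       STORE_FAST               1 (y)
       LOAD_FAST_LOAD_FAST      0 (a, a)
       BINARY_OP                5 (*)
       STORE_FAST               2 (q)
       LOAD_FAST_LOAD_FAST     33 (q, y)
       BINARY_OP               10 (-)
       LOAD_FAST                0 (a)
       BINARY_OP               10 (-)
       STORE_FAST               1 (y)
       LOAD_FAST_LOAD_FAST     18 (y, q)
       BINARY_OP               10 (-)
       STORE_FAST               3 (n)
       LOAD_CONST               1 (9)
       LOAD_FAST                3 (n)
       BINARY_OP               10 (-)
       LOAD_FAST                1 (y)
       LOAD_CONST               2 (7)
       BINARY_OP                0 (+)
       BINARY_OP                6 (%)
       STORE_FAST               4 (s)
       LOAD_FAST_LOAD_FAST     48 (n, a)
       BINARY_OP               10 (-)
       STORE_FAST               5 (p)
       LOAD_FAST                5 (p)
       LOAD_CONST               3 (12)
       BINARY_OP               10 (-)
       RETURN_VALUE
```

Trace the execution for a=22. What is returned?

LOAD_FAST_LOAD_FAST a,a → push 22,22. Stack: [22, 22]
BINARY_OP - → 22 - 22 = 0. Stack: [0]
STORE_FAST y → y=0. Stack: []
LOAD_FAST_LOAD_FAST a,a → push 22,22. Stack: [22, 22]
BINARY_OP * → 22 * 22 = 484. Stack: [484]
STORE_FAST q → q=484. Stack: []
LOAD_FAST_LOAD_FAST q,y → push 484,0. Stack: [484, 0]
BINARY_OP - → 484 - 0 = 484. Stack: [484]
LOAD_FAST a → push 22. Stack: [484, 22]
BINARY_OP - → 484 - 22 = 462. Stack: [462]
STORE_FAST y → y=462. Stack: []
LOAD_FAST_LOAD_FAST y,q → push 462,484. Stack: [462, 484]
BINARY_OP - → 462 - 484 = -22. Stack: [-22]
STORE_FAST n → n=-22. Stack: []
LOAD_CONST → push 9. Stack: [9]
LOAD_FAST n → push -22. Stack: [9, -22]
BINARY_OP - → 9 - -22 = 31. Stack: [31]
LOAD_FAST y → push 462. Stack: [31, 462]
LOAD_CONST → push 7. Stack: [31, 462, 7]
BINARY_OP + → 462 + 7 = 469. Stack: [31, 469]
BINARY_OP % → 31 % 469 = 31. Stack: [31]
STORE_FAST s → s=31. Stack: []
LOAD_FAST_LOAD_FAST n,a → push -22,22. Stack: [-22, 22]
BINARY_OP - → -22 - 22 = -44. Stack: [-44]
STORE_FAST p → p=-44. Stack: []
LOAD_FAST p → push -44. Stack: [-44]
LOAD_CONST → push 12. Stack: [-44, 12]
BINARY_OP - → -44 - 12 = -56. Stack: [-56]
RETURN_VALUE → return -56.

-56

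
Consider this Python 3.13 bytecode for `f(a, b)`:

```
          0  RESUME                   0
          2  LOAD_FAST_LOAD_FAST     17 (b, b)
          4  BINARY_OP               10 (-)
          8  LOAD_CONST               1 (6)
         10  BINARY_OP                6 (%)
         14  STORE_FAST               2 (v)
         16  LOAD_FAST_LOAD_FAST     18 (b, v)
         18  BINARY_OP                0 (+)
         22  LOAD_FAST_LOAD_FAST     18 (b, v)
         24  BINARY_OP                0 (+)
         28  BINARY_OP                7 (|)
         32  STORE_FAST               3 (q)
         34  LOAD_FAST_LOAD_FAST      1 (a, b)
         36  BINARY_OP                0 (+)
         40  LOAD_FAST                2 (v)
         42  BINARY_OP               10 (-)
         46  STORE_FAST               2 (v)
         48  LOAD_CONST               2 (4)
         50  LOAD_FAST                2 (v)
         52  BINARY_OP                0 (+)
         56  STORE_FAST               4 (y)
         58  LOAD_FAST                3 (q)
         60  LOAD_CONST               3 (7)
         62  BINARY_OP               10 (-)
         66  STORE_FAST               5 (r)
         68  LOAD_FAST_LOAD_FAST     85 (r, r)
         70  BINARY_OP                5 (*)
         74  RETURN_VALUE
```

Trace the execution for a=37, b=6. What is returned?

LOAD_FAST_LOAD_FAST b,b → push 6,6. Stack: [6, 6]
BINARY_OP - → 6 - 6 = 0. Stack: [0]
LOAD_CONST → push 6. Stack: [0, 6]
BINARY_OP % → 0 % 6 = 0. Stack: [0]
STORE_FAST v → v=0. Stack: []
LOAD_FAST_LOAD_FAST b,v → push 6,0. Stack: [6, 0]
BINARY_OP + → 6 + 0 = 6. Stack: [6]
LOAD_FAST_LOAD_FAST b,v → push 6,0. Stack: [6, 6, 0]
BINARY_OP + → 6 + 0 = 6. Stack: [6, 6]
BINARY_OP | → 6 | 6 = 6. Stack: [6]
STORE_FAST q → q=6. Stack: []
LOAD_FAST_LOAD_FAST a,b → push 37,6. Stack: [37, 6]
BINARY_OP + → 37 + 6 = 43. Stack: [43]
LOAD_FAST v → push 0. Stack: [43, 0]
BINARY_OP - → 43 - 0 = 43. Stack: [43]
STORE_FAST v → v=43. Stack: []
LOAD_CONST → push 4. Stack: [4]
LOAD_FAST v → push 43. Stack: [4, 43]
BINARY_OP + → 4 + 43 = 47. Stack: [47]
STORE_FAST y → y=47. Stack: []
LOAD_FAST q → push 6. Stack: [6]
LOAD_CONST → push 7. Stack: [6, 7]
BINARY_OP - → 6 - 7 = -1. Stack: [-1]
STORE_FAST r → r=-1. Stack: []
LOAD_FAST_LOAD_FAST r,r → push -1,-1. Stack: [-1, -1]
BINARY_OP * → -1 * -1 = 1. Stack: [1]
RETURN_VALUE → return 1.

1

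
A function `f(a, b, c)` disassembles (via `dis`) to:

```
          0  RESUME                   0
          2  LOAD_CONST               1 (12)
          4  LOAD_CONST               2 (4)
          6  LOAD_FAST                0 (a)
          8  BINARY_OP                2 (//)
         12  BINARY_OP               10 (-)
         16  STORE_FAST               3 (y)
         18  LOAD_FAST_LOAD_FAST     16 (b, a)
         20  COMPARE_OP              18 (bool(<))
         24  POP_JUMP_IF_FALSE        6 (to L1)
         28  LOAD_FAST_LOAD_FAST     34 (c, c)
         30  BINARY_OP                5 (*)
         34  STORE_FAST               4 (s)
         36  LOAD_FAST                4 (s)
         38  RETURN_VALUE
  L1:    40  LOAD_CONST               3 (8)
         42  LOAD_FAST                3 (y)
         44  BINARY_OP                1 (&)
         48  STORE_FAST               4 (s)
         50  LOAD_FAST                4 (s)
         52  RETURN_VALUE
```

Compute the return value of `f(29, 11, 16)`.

256

LOAD_CONST → push 12. Stack: [12]
LOAD_CONST → push 4. Stack: [12, 4]
LOAD_FAST a → push 29. Stack: [12, 4, 29]
BINARY_OP // → 4 // 29 = 0. Stack: [12, 0]
BINARY_OP - → 12 - 0 = 12. Stack: [12]
STORE_FAST y → y=12. Stack: []
LOAD_FAST_LOAD_FAST b,a → push 11,29. Stack: [11, 29]
COMPARE_OP bool(<) → 11 vs 29 = True. Stack: [True]
POP_JUMP_IF_FALSE → pop True; no jump. Stack: []
LOAD_FAST_LOAD_FAST c,c → push 16,16. Stack: [16, 16]
BINARY_OP * → 16 * 16 = 256. Stack: [256]
STORE_FAST s → s=256. Stack: []
LOAD_FAST s → push 256. Stack: [256]
RETURN_VALUE → return 256.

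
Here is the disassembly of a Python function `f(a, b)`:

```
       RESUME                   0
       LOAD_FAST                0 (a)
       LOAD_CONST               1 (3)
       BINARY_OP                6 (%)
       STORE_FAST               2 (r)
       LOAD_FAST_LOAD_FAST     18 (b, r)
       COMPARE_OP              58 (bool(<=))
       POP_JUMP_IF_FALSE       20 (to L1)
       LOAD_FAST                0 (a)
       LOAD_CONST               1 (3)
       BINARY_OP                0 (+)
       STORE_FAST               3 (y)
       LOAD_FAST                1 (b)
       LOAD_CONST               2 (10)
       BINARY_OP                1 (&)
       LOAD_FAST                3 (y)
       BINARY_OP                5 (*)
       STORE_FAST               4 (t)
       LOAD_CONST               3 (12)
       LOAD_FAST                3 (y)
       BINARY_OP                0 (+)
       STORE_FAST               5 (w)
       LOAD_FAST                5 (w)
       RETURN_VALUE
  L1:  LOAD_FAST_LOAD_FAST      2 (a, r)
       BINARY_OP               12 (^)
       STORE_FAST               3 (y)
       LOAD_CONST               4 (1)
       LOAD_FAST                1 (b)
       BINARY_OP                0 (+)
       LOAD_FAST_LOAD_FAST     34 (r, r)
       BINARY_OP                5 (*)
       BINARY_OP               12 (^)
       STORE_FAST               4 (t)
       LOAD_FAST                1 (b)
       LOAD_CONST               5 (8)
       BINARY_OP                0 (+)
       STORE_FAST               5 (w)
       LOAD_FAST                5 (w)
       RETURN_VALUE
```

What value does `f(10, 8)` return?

16

LOAD_FAST a → push 10. Stack: [10]
LOAD_CONST → push 3. Stack: [10, 3]
BINARY_OP % → 10 % 3 = 1. Stack: [1]
STORE_FAST r → r=1. Stack: []
LOAD_FAST_LOAD_FAST b,r → push 8,1. Stack: [8, 1]
COMPARE_OP bool(<=) → 8 vs 1 = False. Stack: [False]
POP_JUMP_IF_FALSE → pop False; jump. Stack: []
LOAD_FAST_LOAD_FAST a,r → push 10,1. Stack: [10, 1]
BINARY_OP ^ → 10 ^ 1 = 11. Stack: [11]
STORE_FAST y → y=11. Stack: []
LOAD_CONST → push 1. Stack: [1]
LOAD_FAST b → push 8. Stack: [1, 8]
BINARY_OP + → 1 + 8 = 9. Stack: [9]
LOAD_FAST_LOAD_FAST r,r → push 1,1. Stack: [9, 1, 1]
BINARY_OP * → 1 * 1 = 1. Stack: [9, 1]
BINARY_OP ^ → 9 ^ 1 = 8. Stack: [8]
STORE_FAST t → t=8. Stack: []
LOAD_FAST b → push 8. Stack: [8]
LOAD_CONST → push 8. Stack: [8, 8]
BINARY_OP + → 8 + 8 = 16. Stack: [16]
STORE_FAST w → w=16. Stack: []
LOAD_FAST w → push 16. Stack: [16]
RETURN_VALUE → return 16.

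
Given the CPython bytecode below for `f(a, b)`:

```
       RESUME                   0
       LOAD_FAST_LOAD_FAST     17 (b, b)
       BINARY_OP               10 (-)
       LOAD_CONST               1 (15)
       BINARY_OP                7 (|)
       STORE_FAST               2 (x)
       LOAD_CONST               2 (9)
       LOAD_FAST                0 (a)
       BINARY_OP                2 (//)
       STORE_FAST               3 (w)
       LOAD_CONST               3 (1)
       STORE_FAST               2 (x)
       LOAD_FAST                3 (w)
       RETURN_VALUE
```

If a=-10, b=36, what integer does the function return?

LOAD_FAST_LOAD_FAST b,b → push 36,36. Stack: [36, 36]
BINARY_OP - → 36 - 36 = 0. Stack: [0]
LOAD_CONST → push 15. Stack: [0, 15]
BINARY_OP | → 0 | 15 = 15. Stack: [15]
STORE_FAST x → x=15. Stack: []
LOAD_CONST → push 9. Stack: [9]
LOAD_FAST a → push -10. Stack: [9, -10]
BINARY_OP // → 9 // -10 = -1. Stack: [-1]
STORE_FAST w → w=-1. Stack: []
LOAD_CONST → push 1. Stack: [1]
STORE_FAST x → x=1. Stack: []
LOAD_FAST w → push -1. Stack: [-1]
RETURN_VALUE → return -1.

-1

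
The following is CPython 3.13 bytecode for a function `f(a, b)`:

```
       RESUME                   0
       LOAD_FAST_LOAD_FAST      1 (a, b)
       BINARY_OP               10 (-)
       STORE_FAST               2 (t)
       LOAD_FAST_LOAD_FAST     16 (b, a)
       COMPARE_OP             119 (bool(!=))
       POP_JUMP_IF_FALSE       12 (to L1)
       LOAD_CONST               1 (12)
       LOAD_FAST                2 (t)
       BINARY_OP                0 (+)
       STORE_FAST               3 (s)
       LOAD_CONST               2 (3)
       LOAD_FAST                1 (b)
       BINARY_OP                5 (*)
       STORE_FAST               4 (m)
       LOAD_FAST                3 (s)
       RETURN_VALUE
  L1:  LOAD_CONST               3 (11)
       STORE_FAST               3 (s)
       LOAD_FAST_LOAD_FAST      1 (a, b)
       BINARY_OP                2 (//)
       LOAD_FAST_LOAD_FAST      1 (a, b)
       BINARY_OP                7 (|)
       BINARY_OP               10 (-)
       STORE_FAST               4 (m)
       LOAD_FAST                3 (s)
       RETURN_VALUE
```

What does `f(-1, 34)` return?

-23

LOAD_FAST_LOAD_FAST a,b → push -1,34. Stack: [-1, 34]
BINARY_OP - → -1 - 34 = -35. Stack: [-35]
STORE_FAST t → t=-35. Stack: []
LOAD_FAST_LOAD_FAST b,a → push 34,-1. Stack: [34, -1]
COMPARE_OP bool(!=) → 34 vs -1 = True. Stack: [True]
POP_JUMP_IF_FALSE → pop True; no jump. Stack: []
LOAD_CONST → push 12. Stack: [12]
LOAD_FAST t → push -35. Stack: [12, -35]
BINARY_OP + → 12 + -35 = -23. Stack: [-23]
STORE_FAST s → s=-23. Stack: []
LOAD_CONST → push 3. Stack: [3]
LOAD_FAST b → push 34. Stack: [3, 34]
BINARY_OP * → 3 * 34 = 102. Stack: [102]
STORE_FAST m → m=102. Stack: []
LOAD_FAST s → push -23. Stack: [-23]
RETURN_VALUE → return -23.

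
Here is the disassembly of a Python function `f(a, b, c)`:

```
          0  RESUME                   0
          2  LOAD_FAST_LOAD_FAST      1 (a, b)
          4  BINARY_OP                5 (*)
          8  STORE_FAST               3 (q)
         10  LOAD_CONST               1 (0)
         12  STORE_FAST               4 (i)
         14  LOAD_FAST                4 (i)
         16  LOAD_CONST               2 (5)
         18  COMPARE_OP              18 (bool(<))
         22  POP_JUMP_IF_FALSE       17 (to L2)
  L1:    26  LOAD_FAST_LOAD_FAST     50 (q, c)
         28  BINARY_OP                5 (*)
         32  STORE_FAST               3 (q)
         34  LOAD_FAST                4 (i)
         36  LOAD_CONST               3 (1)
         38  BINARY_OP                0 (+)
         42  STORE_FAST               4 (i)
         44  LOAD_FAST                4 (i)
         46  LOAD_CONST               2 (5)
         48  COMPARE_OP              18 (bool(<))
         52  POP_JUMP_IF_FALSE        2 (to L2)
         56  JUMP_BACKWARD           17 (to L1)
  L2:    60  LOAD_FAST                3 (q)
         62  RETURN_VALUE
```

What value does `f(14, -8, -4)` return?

114688

LOAD_FAST_LOAD_FAST a,b → push 14,-8
BINARY_OP * → 14 * -8 = -112
STORE_FAST q → q=-112
LOAD_CONST → push 0
STORE_FAST i → i=0
LOAD_FAST i → push 0
LOAD_CONST → push 5
COMPARE_OP bool(<) → 0 vs 5 = True
POP_JUMP_IF_FALSE → pop True; no jump
LOAD_FAST_LOAD_FAST q,c → push -112,-4
BINARY_OP * → -112 * -4 = 448
STORE_FAST q → q=448
LOAD_FAST i → push 0
LOAD_CONST → push 1
BINARY_OP + → 0 + 1 = 1
STORE_FAST i → i=1
LOAD_FAST i → push 1
LOAD_CONST → push 5
COMPARE_OP bool(<) → 1 vs 5 = True
POP_JUMP_IF_FALSE → pop True; no jump
LOAD_FAST_LOAD_FAST q,c → push 448,-4
BINARY_OP * → 448 * -4 = -1792
STORE_FAST q → q=-1792
LOAD_FAST i → push 1
LOAD_CONST → push 1
BINARY_OP + → 1 + 1 = 2
STORE_FAST i → i=2
LOAD_FAST i → push 2
LOAD_CONST → push 5
COMPARE_OP bool(<) → 2 vs 5 = True
POP_JUMP_IF_FALSE → pop True; no jump
LOAD_FAST_LOAD_FAST q,c → push -1792,-4
BINARY_OP * → -1792 * -4 = 7168
STORE_FAST q → q=7168
LOAD_FAST i → push 2
LOAD_CONST → push 1
BINARY_OP + → 2 + 1 = 3
STORE_FAST i → i=3
LOAD_FAST i → push 3
LOAD_CONST → push 5
COMPARE_OP bool(<) → 3 vs 5 = True
POP_JUMP_IF_FALSE → pop True; no jump
LOAD_FAST_LOAD_FAST q,c → push 7168,-4
BINARY_OP * → 7168 * -4 = -28672
STORE_FAST q → q=-28672
LOAD_FAST i → push 3
LOAD_CONST → push 1
BINARY_OP + → 3 + 1 = 4
STORE_FAST i → i=4
LOAD_FAST i → push 4
LOAD_CONST → push 5
COMPARE_OP bool(<) → 4 vs 5 = True
POP_JUMP_IF_FALSE → pop True; no jump
LOAD_FAST_LOAD_FAST q,c → push -28672,-4
BINARY_OP * → -28672 * -4 = 114688
STORE_FAST q → q=114688
LOAD_FAST i → push 4
LOAD_CONST → push 1
BINARY_OP + → 4 + 1 = 5
STORE_FAST i → i=5
LOAD_FAST i → push 5
LOAD_CONST → push 5
COMPARE_OP bool(<) → 5 vs 5 = False
POP_JUMP_IF_FALSE → pop False; jump
LOAD_FAST q → push 114688
RETURN_VALUE → return 114688.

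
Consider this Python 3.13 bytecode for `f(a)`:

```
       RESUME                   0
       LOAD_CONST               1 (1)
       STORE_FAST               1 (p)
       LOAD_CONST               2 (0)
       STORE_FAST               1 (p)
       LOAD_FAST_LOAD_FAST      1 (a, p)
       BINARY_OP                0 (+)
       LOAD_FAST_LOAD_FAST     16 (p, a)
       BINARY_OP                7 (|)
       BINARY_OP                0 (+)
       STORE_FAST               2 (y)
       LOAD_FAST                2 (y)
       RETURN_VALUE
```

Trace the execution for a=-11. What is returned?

LOAD_CONST → push 1. Stack: [1]
STORE_FAST p → p=1. Stack: []
LOAD_CONST → push 0. Stack: [0]
STORE_FAST p → p=0. Stack: []
LOAD_FAST_LOAD_FAST a,p → push -11,0. Stack: [-11, 0]
BINARY_OP + → -11 + 0 = -11. Stack: [-11]
LOAD_FAST_LOAD_FAST p,a → push 0,-11. Stack: [-11, 0, -11]
BINARY_OP | → 0 | -11 = -11. Stack: [-11, -11]
BINARY_OP + → -11 + -11 = -22. Stack: [-22]
STORE_FAST y → y=-22. Stack: []
LOAD_FAST y → push -22. Stack: [-22]
RETURN_VALUE → return -22.

-22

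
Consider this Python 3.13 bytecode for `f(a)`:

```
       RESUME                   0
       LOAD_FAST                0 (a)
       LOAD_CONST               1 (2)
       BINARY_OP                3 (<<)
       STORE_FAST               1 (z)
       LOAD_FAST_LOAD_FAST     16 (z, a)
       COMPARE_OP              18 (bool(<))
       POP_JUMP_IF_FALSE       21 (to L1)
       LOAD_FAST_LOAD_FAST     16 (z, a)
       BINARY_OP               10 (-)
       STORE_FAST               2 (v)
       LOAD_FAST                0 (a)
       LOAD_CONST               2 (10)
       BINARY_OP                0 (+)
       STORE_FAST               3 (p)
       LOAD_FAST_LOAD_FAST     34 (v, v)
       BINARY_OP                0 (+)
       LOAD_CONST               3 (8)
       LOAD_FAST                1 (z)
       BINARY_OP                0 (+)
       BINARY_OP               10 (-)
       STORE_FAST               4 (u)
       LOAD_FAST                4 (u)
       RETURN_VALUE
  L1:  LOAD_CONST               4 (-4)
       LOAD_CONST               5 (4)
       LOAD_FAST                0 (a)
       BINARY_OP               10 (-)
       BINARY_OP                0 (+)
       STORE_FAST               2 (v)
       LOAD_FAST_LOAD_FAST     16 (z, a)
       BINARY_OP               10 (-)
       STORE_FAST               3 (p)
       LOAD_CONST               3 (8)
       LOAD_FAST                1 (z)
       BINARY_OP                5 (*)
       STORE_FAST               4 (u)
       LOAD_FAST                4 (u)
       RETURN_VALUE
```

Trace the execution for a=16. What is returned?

LOAD_FAST a → push 16. Stack: [16]
LOAD_CONST → push 2. Stack: [16, 2]
BINARY_OP << → 16 << 2 = 64. Stack: [64]
STORE_FAST z → z=64. Stack: []
LOAD_FAST_LOAD_FAST z,a → push 64,16. Stack: [64, 16]
COMPARE_OP bool(<) → 64 vs 16 = False. Stack: [False]
POP_JUMP_IF_FALSE → pop False; jump. Stack: []
LOAD_CONST → push -4. Stack: [-4]
LOAD_CONST → push 4. Stack: [-4, 4]
LOAD_FAST a → push 16. Stack: [-4, 4, 16]
BINARY_OP - → 4 - 16 = -12. Stack: [-4, -12]
BINARY_OP + → -4 + -12 = -16. Stack: [-16]
STORE_FAST v → v=-16. Stack: []
LOAD_FAST_LOAD_FAST z,a → push 64,16. Stack: [64, 16]
BINARY_OP - → 64 - 16 = 48. Stack: [48]
STORE_FAST p → p=48. Stack: []
LOAD_CONST → push 8. Stack: [8]
LOAD_FAST z → push 64. Stack: [8, 64]
BINARY_OP * → 8 * 64 = 512. Stack: [512]
STORE_FAST u → u=512. Stack: []
LOAD_FAST u → push 512. Stack: [512]
RETURN_VALUE → return 512.

512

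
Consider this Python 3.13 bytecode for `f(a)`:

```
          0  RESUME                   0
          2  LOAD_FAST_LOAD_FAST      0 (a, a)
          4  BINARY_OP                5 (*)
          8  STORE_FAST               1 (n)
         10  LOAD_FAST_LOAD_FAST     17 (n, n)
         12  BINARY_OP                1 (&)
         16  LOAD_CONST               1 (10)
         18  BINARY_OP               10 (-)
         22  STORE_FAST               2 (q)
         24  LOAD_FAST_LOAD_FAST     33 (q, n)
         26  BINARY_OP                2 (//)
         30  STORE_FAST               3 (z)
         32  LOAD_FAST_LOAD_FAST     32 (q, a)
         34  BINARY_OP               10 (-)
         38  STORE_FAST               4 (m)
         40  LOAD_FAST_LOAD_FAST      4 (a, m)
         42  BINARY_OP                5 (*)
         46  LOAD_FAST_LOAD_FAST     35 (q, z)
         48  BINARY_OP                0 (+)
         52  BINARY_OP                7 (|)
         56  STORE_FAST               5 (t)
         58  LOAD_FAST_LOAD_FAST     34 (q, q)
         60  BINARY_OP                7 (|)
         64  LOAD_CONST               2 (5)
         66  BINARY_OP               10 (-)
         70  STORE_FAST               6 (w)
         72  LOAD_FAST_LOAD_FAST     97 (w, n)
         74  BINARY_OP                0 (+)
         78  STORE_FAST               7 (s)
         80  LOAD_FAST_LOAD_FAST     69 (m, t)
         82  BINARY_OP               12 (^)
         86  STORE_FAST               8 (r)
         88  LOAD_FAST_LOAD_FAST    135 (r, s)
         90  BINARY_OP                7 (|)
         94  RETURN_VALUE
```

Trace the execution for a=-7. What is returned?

-301

LOAD_FAST_LOAD_FAST a,a → push -7,-7. Stack: [-7, -7]
BINARY_OP * → -7 * -7 = 49. Stack: [49]
STORE_FAST n → n=49. Stack: []
LOAD_FAST_LOAD_FAST n,n → push 49,49. Stack: [49, 49]
BINARY_OP & → 49 & 49 = 49. Stack: [49]
LOAD_CONST → push 10. Stack: [49, 10]
BINARY_OP - → 49 - 10 = 39. Stack: [39]
STORE_FAST q → q=39. Stack: []
LOAD_FAST_LOAD_FAST q,n → push 39,49. Stack: [39, 49]
BINARY_OP // → 39 // 49 = 0. Stack: [0]
STORE_FAST z → z=0. Stack: []
LOAD_FAST_LOAD_FAST q,a → push 39,-7. Stack: [39, -7]
BINARY_OP - → 39 - -7 = 46. Stack: [46]
STORE_FAST m → m=46. Stack: []
LOAD_FAST_LOAD_FAST a,m → push -7,46. Stack: [-7, 46]
BINARY_OP * → -7 * 46 = -322. Stack: [-322]
LOAD_FAST_LOAD_FAST q,z → push 39,0. Stack: [-322, 39, 0]
BINARY_OP + → 39 + 0 = 39. Stack: [-322, 39]
BINARY_OP | → -322 | 39 = -321. Stack: [-321]
STORE_FAST t → t=-321. Stack: []
LOAD_FAST_LOAD_FAST q,q → push 39,39. Stack: [39, 39]
BINARY_OP | → 39 | 39 = 39. Stack: [39]
LOAD_CONST → push 5. Stack: [39, 5]
BINARY_OP - → 39 - 5 = 34. Stack: [34]
STORE_FAST w → w=34. Stack: []
LOAD_FAST_LOAD_FAST w,n → push 34,49. Stack: [34, 49]
BINARY_OP + → 34 + 49 = 83. Stack: [83]
STORE_FAST s → s=83. Stack: []
LOAD_FAST_LOAD_FAST m,t → push 46,-321. Stack: [46, -321]
BINARY_OP ^ → 46 ^ -321 = -367. Stack: [-367]
STORE_FAST r → r=-367. Stack: []
LOAD_FAST_LOAD_FAST r,s → push -367,83. Stack: [-367, 83]
BINARY_OP | → -367 | 83 = -301. Stack: [-301]
RETURN_VALUE → return -301.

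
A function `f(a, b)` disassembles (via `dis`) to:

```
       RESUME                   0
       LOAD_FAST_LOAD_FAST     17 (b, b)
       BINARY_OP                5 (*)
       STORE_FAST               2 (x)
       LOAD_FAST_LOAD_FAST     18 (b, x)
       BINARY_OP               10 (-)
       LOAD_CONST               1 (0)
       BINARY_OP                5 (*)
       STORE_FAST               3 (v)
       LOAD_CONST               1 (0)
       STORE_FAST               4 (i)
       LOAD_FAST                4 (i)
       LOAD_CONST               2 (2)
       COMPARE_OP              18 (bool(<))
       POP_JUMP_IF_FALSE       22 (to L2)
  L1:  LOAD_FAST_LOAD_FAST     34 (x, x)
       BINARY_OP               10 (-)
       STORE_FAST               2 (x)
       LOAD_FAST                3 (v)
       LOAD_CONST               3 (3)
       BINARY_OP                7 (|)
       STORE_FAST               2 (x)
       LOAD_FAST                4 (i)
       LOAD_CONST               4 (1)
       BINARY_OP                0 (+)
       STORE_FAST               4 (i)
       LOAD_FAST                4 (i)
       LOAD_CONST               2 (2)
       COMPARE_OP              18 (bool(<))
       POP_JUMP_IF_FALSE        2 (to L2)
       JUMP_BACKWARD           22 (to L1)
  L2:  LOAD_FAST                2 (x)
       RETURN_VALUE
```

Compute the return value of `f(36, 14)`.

LOAD_FAST_LOAD_FAST b,b → push 14,14. Stack: [14, 14]
BINARY_OP * → 14 * 14 = 196. Stack: [196]
STORE_FAST x → x=196. Stack: []
LOAD_FAST_LOAD_FAST b,x → push 14,196. Stack: [14, 196]
BINARY_OP - → 14 - 196 = -182. Stack: [-182]
LOAD_CONST → push 0. Stack: [-182, 0]
BINARY_OP * → -182 * 0 = 0. Stack: [0]
STORE_FAST v → v=0. Stack: []
LOAD_CONST → push 0. Stack: [0]
STORE_FAST i → i=0. Stack: []
LOAD_FAST i → push 0. Stack: [0]
LOAD_CONST → push 2. Stack: [0, 2]
COMPARE_OP bool(<) → 0 vs 2 = True. Stack: [True]
POP_JUMP_IF_FALSE → pop True; no jump. Stack: []
LOAD_FAST_LOAD_FAST x,x → push 196,196. Stack: [196, 196]
BINARY_OP - → 196 - 196 = 0. Stack: [0]
STORE_FAST x → x=0. Stack: []
LOAD_FAST v → push 0. Stack: [0]
LOAD_CONST → push 3. Stack: [0, 3]
BINARY_OP | → 0 | 3 = 3. Stack: [3]
STORE_FAST x → x=3. Stack: []
LOAD_FAST i → push 0. Stack: [0]
LOAD_CONST → push 1. Stack: [0, 1]
BINARY_OP + → 0 + 1 = 1. Stack: [1]
STORE_FAST i → i=1. Stack: []
LOAD_FAST i → push 1. Stack: [1]
LOAD_CONST → push 2. Stack: [1, 2]
COMPARE_OP bool(<) → 1 vs 2 = True. Stack: [True]
POP_JUMP_IF_FALSE → pop True; no jump. Stack: []
LOAD_FAST_LOAD_FAST x,x → push 3,3. Stack: [3, 3]
BINARY_OP - → 3 - 3 = 0. Stack: [0]
STORE_FAST x → x=0. Stack: []
LOAD_FAST v → push 0. Stack: [0]
LOAD_CONST → push 3. Stack: [0, 3]
BINARY_OP | → 0 | 3 = 3. Stack: [3]
STORE_FAST x → x=3. Stack: []
LOAD_FAST i → push 1. Stack: [1]
LOAD_CONST → push 1. Stack: [1, 1]
BINARY_OP + → 1 + 1 = 2. Stack: [2]
STORE_FAST i → i=2. Stack: []
LOAD_FAST i → push 2. Stack: [2]
LOAD_CONST → push 2. Stack: [2, 2]
COMPARE_OP bool(<) → 2 vs 2 = False. Stack: [False]
POP_JUMP_IF_FALSE → pop False; jump. Stack: []
LOAD_FAST x → push 3. Stack: [3]
RETURN_VALUE → return 3.

3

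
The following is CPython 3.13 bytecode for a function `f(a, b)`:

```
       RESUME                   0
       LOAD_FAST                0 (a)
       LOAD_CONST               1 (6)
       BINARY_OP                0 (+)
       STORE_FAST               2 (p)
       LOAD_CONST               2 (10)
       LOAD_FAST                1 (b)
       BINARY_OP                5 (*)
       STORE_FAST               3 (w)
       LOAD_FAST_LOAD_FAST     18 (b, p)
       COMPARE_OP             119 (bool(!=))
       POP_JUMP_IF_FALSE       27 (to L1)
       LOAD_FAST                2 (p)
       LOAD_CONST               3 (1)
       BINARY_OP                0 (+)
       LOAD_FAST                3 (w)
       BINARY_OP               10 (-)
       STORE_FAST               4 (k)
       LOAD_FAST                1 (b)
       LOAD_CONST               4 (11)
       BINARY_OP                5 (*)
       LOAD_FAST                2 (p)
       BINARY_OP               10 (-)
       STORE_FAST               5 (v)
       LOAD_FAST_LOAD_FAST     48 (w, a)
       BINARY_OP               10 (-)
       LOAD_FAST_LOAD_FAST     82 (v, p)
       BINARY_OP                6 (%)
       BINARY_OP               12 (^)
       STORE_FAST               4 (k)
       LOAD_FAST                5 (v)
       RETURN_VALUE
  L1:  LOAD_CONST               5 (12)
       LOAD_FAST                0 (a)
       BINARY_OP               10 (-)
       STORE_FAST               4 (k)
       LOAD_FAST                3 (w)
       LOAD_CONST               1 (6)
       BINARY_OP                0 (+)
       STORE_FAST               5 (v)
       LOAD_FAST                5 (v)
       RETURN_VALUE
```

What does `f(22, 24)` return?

LOAD_FAST a → push 22. Stack: [22]
LOAD_CONST → push 6. Stack: [22, 6]
BINARY_OP + → 22 + 6 = 28. Stack: [28]
STORE_FAST p → p=28. Stack: []
LOAD_CONST → push 10. Stack: [10]
LOAD_FAST b → push 24. Stack: [10, 24]
BINARY_OP * → 10 * 24 = 240. Stack: [240]
STORE_FAST w → w=240. Stack: []
LOAD_FAST_LOAD_FAST b,p → push 24,28. Stack: [24, 28]
COMPARE_OP bool(!=) → 24 vs 28 = True. Stack: [True]
POP_JUMP_IF_FALSE → pop True; no jump. Stack: []
LOAD_FAST p → push 28. Stack: [28]
LOAD_CONST → push 1. Stack: [28, 1]
BINARY_OP + → 28 + 1 = 29. Stack: [29]
LOAD_FAST w → push 240. Stack: [29, 240]
BINARY_OP - → 29 - 240 = -211. Stack: [-211]
STORE_FAST k → k=-211. Stack: []
LOAD_FAST b → push 24. Stack: [24]
LOAD_CONST → push 11. Stack: [24, 11]
BINARY_OP * → 24 * 11 = 264. Stack: [264]
LOAD_FAST p → push 28. Stack: [264, 28]
BINARY_OP - → 264 - 28 = 236. Stack: [236]
STORE_FAST v → v=236. Stack: []
LOAD_FAST_LOAD_FAST w,a → push 240,22. Stack: [240, 22]
BINARY_OP - → 240 - 22 = 218. Stack: [218]
LOAD_FAST_LOAD_FAST v,p → push 236,28. Stack: [218, 236, 28]
BINARY_OP % → 236 % 28 = 12. Stack: [218, 12]
BINARY_OP ^ → 218 ^ 12 = 214. Stack: [214]
STORE_FAST k → k=214. Stack: []
LOAD_FAST v → push 236. Stack: [236]
RETURN_VALUE → return 236.

236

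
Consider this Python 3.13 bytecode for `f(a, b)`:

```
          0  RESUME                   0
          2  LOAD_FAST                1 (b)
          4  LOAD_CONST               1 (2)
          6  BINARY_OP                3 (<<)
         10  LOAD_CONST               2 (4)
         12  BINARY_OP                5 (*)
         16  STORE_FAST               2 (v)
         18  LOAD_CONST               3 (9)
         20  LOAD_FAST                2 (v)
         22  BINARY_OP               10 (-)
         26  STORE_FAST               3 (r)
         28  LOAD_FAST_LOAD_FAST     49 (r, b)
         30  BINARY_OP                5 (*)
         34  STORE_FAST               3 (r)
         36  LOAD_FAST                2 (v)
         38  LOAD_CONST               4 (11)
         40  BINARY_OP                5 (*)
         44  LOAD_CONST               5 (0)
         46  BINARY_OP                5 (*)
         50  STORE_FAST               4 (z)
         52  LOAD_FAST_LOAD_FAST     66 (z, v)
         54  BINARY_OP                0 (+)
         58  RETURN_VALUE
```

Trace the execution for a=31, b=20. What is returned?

LOAD_FAST b → push 20. Stack: [20]
LOAD_CONST → push 2. Stack: [20, 2]
BINARY_OP << → 20 << 2 = 80. Stack: [80]
LOAD_CONST → push 4. Stack: [80, 4]
BINARY_OP * → 80 * 4 = 320. Stack: [320]
STORE_FAST v → v=320. Stack: []
LOAD_CONST → push 9. Stack: [9]
LOAD_FAST v → push 320. Stack: [9, 320]
BINARY_OP - → 9 - 320 = -311. Stack: [-311]
STORE_FAST r → r=-311. Stack: []
LOAD_FAST_LOAD_FAST r,b → push -311,20. Stack: [-311, 20]
BINARY_OP * → -311 * 20 = -6220. Stack: [-6220]
STORE_FAST r → r=-6220. Stack: []
LOAD_FAST v → push 320. Stack: [320]
LOAD_CONST → push 11. Stack: [320, 11]
BINARY_OP * → 320 * 11 = 3520. Stack: [3520]
LOAD_CONST → push 0. Stack: [3520, 0]
BINARY_OP * → 3520 * 0 = 0. Stack: [0]
STORE_FAST z → z=0. Stack: []
LOAD_FAST_LOAD_FAST z,v → push 0,320. Stack: [0, 320]
BINARY_OP + → 0 + 320 = 320. Stack: [320]
RETURN_VALUE → return 320.

320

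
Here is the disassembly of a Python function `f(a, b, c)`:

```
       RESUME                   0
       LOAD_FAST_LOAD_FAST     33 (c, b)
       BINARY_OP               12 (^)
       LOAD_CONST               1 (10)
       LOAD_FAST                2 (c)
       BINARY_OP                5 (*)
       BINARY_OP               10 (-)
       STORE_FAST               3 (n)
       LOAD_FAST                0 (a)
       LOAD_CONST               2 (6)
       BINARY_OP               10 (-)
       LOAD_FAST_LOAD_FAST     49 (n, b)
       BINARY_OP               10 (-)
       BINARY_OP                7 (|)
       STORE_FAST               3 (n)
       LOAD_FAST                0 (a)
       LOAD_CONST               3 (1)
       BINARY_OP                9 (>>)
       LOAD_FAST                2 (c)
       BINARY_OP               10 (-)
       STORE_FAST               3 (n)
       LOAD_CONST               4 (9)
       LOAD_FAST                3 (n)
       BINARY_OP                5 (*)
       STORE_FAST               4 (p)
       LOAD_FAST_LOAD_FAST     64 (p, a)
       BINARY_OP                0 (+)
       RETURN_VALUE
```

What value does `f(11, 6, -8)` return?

128

LOAD_FAST_LOAD_FAST c,b → push -8,6. Stack: [-8, 6]
BINARY_OP ^ → -8 ^ 6 = -2. Stack: [-2]
LOAD_CONST → push 10. Stack: [-2, 10]
LOAD_FAST c → push -8. Stack: [-2, 10, -8]
BINARY_OP * → 10 * -8 = -80. Stack: [-2, -80]
BINARY_OP - → -2 - -80 = 78. Stack: [78]
STORE_FAST n → n=78. Stack: []
LOAD_FAST a → push 11. Stack: [11]
LOAD_CONST → push 6. Stack: [11, 6]
BINARY_OP - → 11 - 6 = 5. Stack: [5]
LOAD_FAST_LOAD_FAST n,b → push 78,6. Stack: [5, 78, 6]
BINARY_OP - → 78 - 6 = 72. Stack: [5, 72]
BINARY_OP | → 5 | 72 = 77. Stack: [77]
STORE_FAST n → n=77. Stack: []
LOAD_FAST a → push 11. Stack: [11]
LOAD_CONST → push 1. Stack: [11, 1]
BINARY_OP >> → 11 >> 1 = 5. Stack: [5]
LOAD_FAST c → push -8. Stack: [5, -8]
BINARY_OP - → 5 - -8 = 13. Stack: [13]
STORE_FAST n → n=13. Stack: []
LOAD_CONST → push 9. Stack: [9]
LOAD_FAST n → push 13. Stack: [9, 13]
BINARY_OP * → 9 * 13 = 117. Stack: [117]
STORE_FAST p → p=117. Stack: []
LOAD_FAST_LOAD_FAST p,a → push 117,11. Stack: [117, 11]
BINARY_OP + → 117 + 11 = 128. Stack: [128]
RETURN_VALUE → return 128.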